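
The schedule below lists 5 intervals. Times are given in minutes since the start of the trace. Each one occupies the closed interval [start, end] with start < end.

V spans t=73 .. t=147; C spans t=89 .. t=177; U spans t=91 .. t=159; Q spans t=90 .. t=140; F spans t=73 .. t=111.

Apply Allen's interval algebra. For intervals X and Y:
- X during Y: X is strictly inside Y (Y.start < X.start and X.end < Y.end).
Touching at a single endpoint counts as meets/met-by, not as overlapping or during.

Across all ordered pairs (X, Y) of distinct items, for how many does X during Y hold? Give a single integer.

Checking all 20 ordered pairs for relation 'during'; matching pairs in alphabetical order:
(Q, C): Q during C ✓
(Q, V): Q during V ✓
(U, C): U during C ✓
Count: 3.

3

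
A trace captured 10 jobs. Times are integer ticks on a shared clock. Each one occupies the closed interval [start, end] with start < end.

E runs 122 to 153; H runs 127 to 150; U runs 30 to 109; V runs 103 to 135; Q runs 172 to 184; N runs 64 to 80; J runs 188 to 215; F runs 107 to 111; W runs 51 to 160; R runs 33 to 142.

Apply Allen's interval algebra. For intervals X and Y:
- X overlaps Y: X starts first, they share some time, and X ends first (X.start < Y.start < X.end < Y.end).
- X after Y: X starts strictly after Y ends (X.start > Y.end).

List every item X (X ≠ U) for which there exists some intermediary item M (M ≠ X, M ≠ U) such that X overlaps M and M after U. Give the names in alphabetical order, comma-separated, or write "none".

R, V

Target U = [30, 109].
Intermediaries M with M after U: E, H, J, Q.
Via E — items with X overlaps E: R, V.
Via H — items with X overlaps H: R, V.
Via J — items with X overlaps J: none.
Via Q — items with X overlaps Q: none.
Union: R, V.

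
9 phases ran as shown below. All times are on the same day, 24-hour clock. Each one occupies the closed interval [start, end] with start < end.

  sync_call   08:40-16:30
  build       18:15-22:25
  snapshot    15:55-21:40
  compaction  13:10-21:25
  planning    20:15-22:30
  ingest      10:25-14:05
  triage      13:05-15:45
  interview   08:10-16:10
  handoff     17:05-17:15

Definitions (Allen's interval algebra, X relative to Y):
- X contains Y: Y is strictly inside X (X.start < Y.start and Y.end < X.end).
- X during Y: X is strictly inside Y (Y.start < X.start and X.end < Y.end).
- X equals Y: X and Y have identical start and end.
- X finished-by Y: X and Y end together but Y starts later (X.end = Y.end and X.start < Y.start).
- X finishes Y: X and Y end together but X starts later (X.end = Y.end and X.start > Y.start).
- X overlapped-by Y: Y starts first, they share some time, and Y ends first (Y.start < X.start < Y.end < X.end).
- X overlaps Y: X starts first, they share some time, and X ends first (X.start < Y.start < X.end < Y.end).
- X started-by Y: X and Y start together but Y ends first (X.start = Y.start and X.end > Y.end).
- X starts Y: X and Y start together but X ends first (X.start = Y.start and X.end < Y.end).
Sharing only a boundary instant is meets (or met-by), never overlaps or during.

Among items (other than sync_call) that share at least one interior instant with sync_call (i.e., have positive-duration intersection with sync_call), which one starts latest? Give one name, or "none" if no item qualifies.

snapshot

Target sync_call = [08:40, 16:30].
build [18:15, 22:25] → after → excluded.
compaction [13:10, 21:25] → overlapped-by → candidate.
handoff [17:05, 17:15] → after → excluded.
ingest [10:25, 14:05] → during → candidate.
interview [08:10, 16:10] → overlaps → candidate.
planning [20:15, 22:30] → after → excluded.
snapshot [15:55, 21:40] → overlapped-by → candidate.
triage [13:05, 15:45] → during → candidate.
Among candidates, latest start is 15:55 → snapshot.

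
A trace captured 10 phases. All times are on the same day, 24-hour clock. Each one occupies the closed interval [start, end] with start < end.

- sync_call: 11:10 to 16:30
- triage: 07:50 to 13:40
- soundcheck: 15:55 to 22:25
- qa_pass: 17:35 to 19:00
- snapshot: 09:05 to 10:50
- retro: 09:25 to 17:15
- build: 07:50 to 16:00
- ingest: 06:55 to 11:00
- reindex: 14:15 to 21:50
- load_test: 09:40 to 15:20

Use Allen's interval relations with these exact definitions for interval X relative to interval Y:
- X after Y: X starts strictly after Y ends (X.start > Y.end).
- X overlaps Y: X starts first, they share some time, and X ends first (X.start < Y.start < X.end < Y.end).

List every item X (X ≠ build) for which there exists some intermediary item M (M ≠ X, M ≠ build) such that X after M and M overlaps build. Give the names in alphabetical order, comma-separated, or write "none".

Target build = [07:50, 16:00].
Intermediaries M with M overlaps build: ingest.
Via ingest — items with X after ingest: qa_pass, reindex, soundcheck, sync_call.
Union: qa_pass, reindex, soundcheck, sync_call.

qa_pass, reindex, soundcheck, sync_call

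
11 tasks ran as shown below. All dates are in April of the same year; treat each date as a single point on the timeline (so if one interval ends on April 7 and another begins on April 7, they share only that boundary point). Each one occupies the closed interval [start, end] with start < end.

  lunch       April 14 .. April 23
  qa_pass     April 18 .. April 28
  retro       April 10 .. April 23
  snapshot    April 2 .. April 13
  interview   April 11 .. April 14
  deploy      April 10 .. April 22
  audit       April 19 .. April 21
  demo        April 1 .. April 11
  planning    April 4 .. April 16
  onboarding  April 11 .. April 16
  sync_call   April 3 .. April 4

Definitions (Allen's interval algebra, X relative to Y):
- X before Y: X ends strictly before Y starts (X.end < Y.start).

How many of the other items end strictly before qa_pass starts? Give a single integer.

6

Target qa_pass = [April 18, April 28].
audit [April 19, April 21] → during → no.
demo [April 1, April 11] → before → counts.
deploy [April 10, April 22] → overlaps → no.
interview [April 11, April 14] → before → counts.
lunch [April 14, April 23] → overlaps → no.
onboarding [April 11, April 16] → before → counts.
planning [April 4, April 16] → before → counts.
retro [April 10, April 23] → overlaps → no.
snapshot [April 2, April 13] → before → counts.
sync_call [April 3, April 4] → before → counts.
Total: 6.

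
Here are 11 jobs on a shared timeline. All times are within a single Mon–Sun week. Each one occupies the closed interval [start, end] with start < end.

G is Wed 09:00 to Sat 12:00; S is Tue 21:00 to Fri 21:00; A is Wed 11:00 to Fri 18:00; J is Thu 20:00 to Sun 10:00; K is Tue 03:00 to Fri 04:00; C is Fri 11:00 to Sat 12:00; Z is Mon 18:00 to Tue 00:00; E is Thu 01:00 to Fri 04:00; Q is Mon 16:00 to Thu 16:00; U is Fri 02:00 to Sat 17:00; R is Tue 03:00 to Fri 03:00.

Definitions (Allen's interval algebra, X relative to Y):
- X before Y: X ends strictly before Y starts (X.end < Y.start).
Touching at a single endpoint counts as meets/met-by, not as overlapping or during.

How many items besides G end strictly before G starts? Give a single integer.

Target G = [Wed 09:00, Sat 12:00].
A [Wed 11:00, Fri 18:00] → during → no.
C [Fri 11:00, Sat 12:00] → finishes → no.
E [Thu 01:00, Fri 04:00] → during → no.
J [Thu 20:00, Sun 10:00] → overlapped-by → no.
K [Tue 03:00, Fri 04:00] → overlaps → no.
Q [Mon 16:00, Thu 16:00] → overlaps → no.
R [Tue 03:00, Fri 03:00] → overlaps → no.
S [Tue 21:00, Fri 21:00] → overlaps → no.
U [Fri 02:00, Sat 17:00] → overlapped-by → no.
Z [Mon 18:00, Tue 00:00] → before → counts.
Total: 1.

1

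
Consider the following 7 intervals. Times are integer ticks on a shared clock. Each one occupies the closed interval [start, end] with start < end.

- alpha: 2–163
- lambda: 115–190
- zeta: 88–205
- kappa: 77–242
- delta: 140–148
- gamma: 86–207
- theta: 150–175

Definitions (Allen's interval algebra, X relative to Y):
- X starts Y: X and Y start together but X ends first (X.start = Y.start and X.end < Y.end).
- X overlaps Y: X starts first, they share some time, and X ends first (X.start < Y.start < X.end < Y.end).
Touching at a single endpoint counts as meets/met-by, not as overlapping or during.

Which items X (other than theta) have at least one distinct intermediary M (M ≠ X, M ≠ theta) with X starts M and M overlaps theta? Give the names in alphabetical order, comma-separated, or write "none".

none

Target theta = [150, 175].
Intermediaries M with M overlaps theta: alpha.
Via alpha — items with X starts alpha: none.
Union: none.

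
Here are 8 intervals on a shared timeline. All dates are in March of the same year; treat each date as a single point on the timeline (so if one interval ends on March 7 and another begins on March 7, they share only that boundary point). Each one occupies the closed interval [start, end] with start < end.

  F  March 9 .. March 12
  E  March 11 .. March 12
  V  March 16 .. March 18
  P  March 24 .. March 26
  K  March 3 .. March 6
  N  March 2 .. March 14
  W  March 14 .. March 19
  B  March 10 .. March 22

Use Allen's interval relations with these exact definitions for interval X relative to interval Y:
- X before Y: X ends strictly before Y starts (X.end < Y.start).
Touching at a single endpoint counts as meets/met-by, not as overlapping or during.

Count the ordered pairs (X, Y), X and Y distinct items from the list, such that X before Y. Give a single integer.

17

Checking all 56 ordered pairs for relation 'before'; matching pairs in alphabetical order:
(B, P): B before P ✓
(E, P): E before P ✓
(E, V): E before V ✓
(E, W): E before W ✓
(F, P): F before P ✓
(F, V): F before V ✓
(F, W): F before W ✓
(K, B): K before B ✓
(K, E): K before E ✓
(K, F): K before F ✓
(K, P): K before P ✓
(K, V): K before V ✓
(K, W): K before W ✓
(N, P): N before P ✓
(N, V): N before V ✓
(V, P): V before P ✓
(W, P): W before P ✓
Count: 17.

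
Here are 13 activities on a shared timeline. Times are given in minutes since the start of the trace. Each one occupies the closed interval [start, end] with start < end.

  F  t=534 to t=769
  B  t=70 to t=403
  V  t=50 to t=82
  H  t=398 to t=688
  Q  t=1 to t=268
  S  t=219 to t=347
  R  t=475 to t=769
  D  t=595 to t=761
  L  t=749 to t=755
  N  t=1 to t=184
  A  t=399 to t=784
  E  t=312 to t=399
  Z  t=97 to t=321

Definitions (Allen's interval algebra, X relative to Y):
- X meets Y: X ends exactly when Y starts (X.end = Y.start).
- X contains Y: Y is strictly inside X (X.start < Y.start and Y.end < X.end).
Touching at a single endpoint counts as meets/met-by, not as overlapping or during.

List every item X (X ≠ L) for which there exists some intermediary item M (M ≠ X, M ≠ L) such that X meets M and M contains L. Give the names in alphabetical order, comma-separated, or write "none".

Target L = [t=749, t=755].
Intermediaries M with M contains L: A, D, F, R.
Via A — items with X meets A: E.
Via D — items with X meets D: none.
Via F — items with X meets F: none.
Via R — items with X meets R: none.
Union: E.

E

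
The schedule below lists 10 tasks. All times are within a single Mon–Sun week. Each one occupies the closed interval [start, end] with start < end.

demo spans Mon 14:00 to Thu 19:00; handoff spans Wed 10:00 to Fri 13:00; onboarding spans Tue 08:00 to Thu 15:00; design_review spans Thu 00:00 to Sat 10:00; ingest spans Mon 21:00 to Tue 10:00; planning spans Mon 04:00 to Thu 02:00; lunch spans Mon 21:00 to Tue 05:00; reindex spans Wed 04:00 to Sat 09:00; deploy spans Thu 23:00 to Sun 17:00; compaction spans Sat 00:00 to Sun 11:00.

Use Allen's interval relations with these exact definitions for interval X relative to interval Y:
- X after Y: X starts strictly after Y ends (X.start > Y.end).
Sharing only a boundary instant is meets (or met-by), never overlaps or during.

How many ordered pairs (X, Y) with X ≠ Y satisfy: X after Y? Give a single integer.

18

Checking all 90 ordered pairs for relation 'after'; matching pairs in alphabetical order:
(compaction, demo): compaction after demo ✓
(compaction, handoff): compaction after handoff ✓
(compaction, ingest): compaction after ingest ✓
(compaction, lunch): compaction after lunch ✓
(compaction, onboarding): compaction after onboarding ✓
(compaction, planning): compaction after planning ✓
(deploy, demo): deploy after demo ✓
(deploy, ingest): deploy after ingest ✓
(deploy, lunch): deploy after lunch ✓
(deploy, onboarding): deploy after onboarding ✓
(deploy, planning): deploy after planning ✓
(design_review, ingest): design_review after ingest ✓
(design_review, lunch): design_review after lunch ✓
(handoff, ingest): handoff after ingest ✓
(handoff, lunch): handoff after lunch ✓
(onboarding, lunch): onboarding after lunch ✓
(reindex, ingest): reindex after ingest ✓
(reindex, lunch): reindex after lunch ✓
Count: 18.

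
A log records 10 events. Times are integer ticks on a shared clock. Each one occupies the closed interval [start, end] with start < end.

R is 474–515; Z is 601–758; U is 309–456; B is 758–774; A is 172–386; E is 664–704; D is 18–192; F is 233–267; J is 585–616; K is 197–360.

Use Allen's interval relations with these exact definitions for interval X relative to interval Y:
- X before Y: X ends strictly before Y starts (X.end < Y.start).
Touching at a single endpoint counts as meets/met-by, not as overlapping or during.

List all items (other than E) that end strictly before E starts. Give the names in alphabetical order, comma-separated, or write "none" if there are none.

A, D, F, J, K, R, U

Target E = [664, 704].
A [172, 386] → before → yes.
B [758, 774] → after → no.
D [18, 192] → before → yes.
F [233, 267] → before → yes.
J [585, 616] → before → yes.
K [197, 360] → before → yes.
R [474, 515] → before → yes.
U [309, 456] → before → yes.
Z [601, 758] → contains → no.
Result: A, D, F, J, K, R, U.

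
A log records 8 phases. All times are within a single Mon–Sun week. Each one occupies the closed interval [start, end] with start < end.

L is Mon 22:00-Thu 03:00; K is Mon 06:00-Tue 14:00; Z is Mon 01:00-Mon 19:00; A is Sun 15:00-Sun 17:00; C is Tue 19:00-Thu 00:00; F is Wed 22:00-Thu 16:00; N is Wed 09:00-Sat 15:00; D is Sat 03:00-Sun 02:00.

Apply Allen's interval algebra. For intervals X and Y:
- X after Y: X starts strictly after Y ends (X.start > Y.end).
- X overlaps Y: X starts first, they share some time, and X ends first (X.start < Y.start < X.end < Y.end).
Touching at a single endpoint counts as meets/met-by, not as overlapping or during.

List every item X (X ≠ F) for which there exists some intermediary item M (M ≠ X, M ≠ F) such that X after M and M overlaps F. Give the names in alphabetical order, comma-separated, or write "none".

Target F = [Wed 22:00, Thu 16:00].
Intermediaries M with M overlaps F: C, L.
Via C — items with X after C: A, D.
Via L — items with X after L: A, D.
Union: A, D.

A, D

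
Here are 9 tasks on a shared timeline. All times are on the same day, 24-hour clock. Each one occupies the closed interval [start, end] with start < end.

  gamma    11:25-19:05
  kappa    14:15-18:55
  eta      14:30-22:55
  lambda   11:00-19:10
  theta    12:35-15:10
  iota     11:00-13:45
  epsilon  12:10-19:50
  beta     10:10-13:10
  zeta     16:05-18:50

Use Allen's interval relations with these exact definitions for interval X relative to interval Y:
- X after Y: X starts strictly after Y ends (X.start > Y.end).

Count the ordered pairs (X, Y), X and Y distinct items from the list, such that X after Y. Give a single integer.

7

Checking all 72 ordered pairs for relation 'after'; matching pairs in alphabetical order:
(eta, beta): eta after beta ✓
(eta, iota): eta after iota ✓
(kappa, beta): kappa after beta ✓
(kappa, iota): kappa after iota ✓
(zeta, beta): zeta after beta ✓
(zeta, iota): zeta after iota ✓
(zeta, theta): zeta after theta ✓
Count: 7.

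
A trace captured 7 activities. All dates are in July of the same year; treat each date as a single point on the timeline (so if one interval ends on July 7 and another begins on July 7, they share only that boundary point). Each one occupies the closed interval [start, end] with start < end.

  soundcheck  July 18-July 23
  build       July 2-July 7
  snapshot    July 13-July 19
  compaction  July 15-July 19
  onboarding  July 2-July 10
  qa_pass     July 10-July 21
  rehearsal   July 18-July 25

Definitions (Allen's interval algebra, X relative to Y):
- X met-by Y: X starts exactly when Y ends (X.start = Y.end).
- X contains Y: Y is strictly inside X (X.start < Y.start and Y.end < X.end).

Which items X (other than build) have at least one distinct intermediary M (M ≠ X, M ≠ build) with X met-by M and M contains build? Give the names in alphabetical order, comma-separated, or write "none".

Target build = [July 2, July 7].
Intermediaries M with M contains build: none.
Union: none.

none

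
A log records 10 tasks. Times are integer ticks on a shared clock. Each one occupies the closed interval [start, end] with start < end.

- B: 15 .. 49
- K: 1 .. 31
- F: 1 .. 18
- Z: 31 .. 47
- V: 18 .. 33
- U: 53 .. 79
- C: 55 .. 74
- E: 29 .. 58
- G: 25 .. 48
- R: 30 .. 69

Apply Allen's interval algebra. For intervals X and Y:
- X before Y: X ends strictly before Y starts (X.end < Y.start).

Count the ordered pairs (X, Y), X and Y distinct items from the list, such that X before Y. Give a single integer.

Checking all 90 ordered pairs for relation 'before'; matching pairs in alphabetical order:
(B, C): B before C ✓
(B, U): B before U ✓
(F, C): F before C ✓
(F, E): F before E ✓
(F, G): F before G ✓
(F, R): F before R ✓
(F, U): F before U ✓
(F, Z): F before Z ✓
(G, C): G before C ✓
(G, U): G before U ✓
(K, C): K before C ✓
(K, U): K before U ✓
(V, C): V before C ✓
(V, U): V before U ✓
(Z, C): Z before C ✓
(Z, U): Z before U ✓
Count: 16.

16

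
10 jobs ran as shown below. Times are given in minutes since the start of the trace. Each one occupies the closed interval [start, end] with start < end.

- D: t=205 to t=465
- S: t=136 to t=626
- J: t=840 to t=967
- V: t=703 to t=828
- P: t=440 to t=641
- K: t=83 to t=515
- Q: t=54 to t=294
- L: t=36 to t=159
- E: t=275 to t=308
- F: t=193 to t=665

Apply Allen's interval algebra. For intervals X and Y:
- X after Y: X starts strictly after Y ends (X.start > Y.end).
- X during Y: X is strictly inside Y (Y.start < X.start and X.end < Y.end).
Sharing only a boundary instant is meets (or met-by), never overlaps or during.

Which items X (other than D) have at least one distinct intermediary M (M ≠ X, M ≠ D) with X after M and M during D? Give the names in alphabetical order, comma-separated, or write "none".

Target D = [t=205, t=465].
Intermediaries M with M during D: E.
Via E — items with X after E: J, P, V.
Union: J, P, V.

J, P, V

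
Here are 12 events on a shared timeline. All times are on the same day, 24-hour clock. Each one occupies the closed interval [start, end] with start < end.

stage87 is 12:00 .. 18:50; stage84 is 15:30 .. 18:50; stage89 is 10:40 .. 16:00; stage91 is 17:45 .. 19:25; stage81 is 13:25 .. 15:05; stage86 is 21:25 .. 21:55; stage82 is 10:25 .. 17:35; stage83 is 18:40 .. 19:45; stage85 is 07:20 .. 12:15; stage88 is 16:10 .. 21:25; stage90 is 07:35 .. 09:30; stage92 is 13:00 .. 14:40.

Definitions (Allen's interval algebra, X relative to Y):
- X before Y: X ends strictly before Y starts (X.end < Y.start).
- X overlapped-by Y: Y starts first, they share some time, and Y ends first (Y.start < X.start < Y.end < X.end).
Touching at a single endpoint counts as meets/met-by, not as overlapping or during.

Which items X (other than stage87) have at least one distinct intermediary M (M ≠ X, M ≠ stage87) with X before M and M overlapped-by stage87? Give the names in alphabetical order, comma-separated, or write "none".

Target stage87 = [12:00, 18:50].
Intermediaries M with M overlapped-by stage87: stage83, stage88, stage91.
Via stage83 — items with X before stage83: stage81, stage82, stage85, stage89, stage90, stage92.
Via stage88 — items with X before stage88: stage81, stage85, stage89, stage90, stage92.
Via stage91 — items with X before stage91: stage81, stage82, stage85, stage89, stage90, stage92.
Union: stage81, stage82, stage85, stage89, stage90, stage92.

stage81, stage82, stage85, stage89, stage90, stage92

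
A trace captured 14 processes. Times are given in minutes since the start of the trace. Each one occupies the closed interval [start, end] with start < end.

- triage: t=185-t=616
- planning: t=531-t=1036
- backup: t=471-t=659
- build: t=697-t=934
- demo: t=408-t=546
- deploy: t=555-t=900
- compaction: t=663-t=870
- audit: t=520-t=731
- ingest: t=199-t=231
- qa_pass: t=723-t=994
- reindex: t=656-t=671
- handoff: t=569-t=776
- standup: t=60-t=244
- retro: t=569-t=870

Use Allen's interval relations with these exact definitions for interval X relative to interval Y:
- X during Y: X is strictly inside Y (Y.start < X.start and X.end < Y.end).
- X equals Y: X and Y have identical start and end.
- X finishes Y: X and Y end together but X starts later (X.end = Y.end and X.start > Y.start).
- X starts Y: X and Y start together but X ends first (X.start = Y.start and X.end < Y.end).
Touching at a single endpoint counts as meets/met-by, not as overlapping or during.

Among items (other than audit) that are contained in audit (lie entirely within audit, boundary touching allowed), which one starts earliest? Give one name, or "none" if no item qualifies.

Target audit = [t=520, t=731].
backup [t=471, t=659] → overlaps → excluded.
build [t=697, t=934] → overlapped-by → excluded.
compaction [t=663, t=870] → overlapped-by → excluded.
demo [t=408, t=546] → overlaps → excluded.
deploy [t=555, t=900] → overlapped-by → excluded.
handoff [t=569, t=776] → overlapped-by → excluded.
ingest [t=199, t=231] → before → excluded.
planning [t=531, t=1036] → overlapped-by → excluded.
qa_pass [t=723, t=994] → overlapped-by → excluded.
reindex [t=656, t=671] → during → candidate.
retro [t=569, t=870] → overlapped-by → excluded.
standup [t=60, t=244] → before → excluded.
triage [t=185, t=616] → overlaps → excluded.
Among candidates, earliest start is t=656 → reindex.

reindex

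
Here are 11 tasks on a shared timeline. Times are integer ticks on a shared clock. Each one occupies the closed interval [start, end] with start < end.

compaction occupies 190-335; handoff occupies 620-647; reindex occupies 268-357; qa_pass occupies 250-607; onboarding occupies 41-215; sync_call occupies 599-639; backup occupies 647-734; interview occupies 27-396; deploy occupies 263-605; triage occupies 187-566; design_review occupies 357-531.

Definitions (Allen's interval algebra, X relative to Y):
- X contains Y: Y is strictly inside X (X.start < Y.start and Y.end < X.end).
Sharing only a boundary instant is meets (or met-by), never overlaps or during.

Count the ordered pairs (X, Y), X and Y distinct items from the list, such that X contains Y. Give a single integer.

Checking all 110 ordered pairs for relation 'contains'; matching pairs in alphabetical order:
(deploy, design_review): deploy contains design_review ✓
(deploy, reindex): deploy contains reindex ✓
(interview, compaction): interview contains compaction ✓
(interview, onboarding): interview contains onboarding ✓
(interview, reindex): interview contains reindex ✓
(qa_pass, deploy): qa_pass contains deploy ✓
(qa_pass, design_review): qa_pass contains design_review ✓
(qa_pass, reindex): qa_pass contains reindex ✓
(triage, compaction): triage contains compaction ✓
(triage, design_review): triage contains design_review ✓
(triage, reindex): triage contains reindex ✓
Count: 11.

11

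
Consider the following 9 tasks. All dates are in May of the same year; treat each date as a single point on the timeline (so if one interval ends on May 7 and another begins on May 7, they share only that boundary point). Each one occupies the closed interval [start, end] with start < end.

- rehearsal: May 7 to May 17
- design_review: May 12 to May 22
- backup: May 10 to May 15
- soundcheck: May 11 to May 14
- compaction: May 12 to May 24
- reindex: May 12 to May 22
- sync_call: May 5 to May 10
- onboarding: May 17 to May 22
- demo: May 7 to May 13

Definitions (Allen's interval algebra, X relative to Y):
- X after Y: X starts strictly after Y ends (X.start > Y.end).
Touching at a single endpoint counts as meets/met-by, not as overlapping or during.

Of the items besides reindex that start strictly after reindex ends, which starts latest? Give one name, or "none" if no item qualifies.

Target reindex = [May 12, May 22].
backup [May 10, May 15] → overlaps → excluded.
compaction [May 12, May 24] → started-by → excluded.
demo [May 7, May 13] → overlaps → excluded.
design_review [May 12, May 22] → equals → excluded.
onboarding [May 17, May 22] → finishes → excluded.
rehearsal [May 7, May 17] → overlaps → excluded.
soundcheck [May 11, May 14] → overlaps → excluded.
sync_call [May 5, May 10] → before → excluded.
No candidates → none.

none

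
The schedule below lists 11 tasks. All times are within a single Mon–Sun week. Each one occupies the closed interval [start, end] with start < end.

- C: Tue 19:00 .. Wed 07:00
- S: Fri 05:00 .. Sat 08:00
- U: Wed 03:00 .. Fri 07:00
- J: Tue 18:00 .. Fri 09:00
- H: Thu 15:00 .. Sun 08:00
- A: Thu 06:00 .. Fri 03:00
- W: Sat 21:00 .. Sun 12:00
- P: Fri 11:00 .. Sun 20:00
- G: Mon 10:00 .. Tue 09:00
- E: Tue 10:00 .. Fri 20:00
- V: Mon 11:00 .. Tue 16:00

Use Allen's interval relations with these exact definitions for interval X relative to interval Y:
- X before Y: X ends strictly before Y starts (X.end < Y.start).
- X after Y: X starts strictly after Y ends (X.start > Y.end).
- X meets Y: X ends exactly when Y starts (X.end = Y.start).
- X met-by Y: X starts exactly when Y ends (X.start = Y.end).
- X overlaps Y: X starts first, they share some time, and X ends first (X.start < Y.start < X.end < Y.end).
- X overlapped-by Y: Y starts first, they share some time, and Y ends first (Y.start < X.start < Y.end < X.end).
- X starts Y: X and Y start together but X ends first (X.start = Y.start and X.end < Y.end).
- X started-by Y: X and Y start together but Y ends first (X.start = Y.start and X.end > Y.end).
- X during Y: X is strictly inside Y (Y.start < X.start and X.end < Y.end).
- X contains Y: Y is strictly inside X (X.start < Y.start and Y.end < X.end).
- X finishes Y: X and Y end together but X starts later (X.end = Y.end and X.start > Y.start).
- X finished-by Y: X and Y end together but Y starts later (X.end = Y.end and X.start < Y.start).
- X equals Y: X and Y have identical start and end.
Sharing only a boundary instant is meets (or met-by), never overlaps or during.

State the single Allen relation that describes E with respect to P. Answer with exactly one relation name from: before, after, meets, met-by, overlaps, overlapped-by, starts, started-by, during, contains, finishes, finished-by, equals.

overlaps

E = [Tue 10:00, Fri 20:00]; P = [Fri 11:00, Sun 20:00].
Compare endpoints: E.start < P.start, E.start < P.end, E.end > P.start, E.end < P.end.
That pattern is 'overlaps'.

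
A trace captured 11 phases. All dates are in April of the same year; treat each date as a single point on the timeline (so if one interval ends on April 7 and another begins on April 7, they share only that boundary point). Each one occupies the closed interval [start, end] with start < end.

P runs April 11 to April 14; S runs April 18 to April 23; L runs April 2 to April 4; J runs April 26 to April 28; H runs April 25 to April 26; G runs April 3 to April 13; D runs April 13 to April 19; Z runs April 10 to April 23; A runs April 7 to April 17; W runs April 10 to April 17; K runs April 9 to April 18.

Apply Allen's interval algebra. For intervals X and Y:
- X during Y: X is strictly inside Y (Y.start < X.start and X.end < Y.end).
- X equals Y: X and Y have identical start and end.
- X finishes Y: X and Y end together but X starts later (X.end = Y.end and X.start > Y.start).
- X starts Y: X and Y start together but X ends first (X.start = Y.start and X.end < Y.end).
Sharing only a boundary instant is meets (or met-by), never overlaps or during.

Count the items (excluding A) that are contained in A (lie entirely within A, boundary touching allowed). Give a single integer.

2

Target A = [April 7, April 17].
D [April 13, April 19] → overlapped-by → no.
G [April 3, April 13] → overlaps → no.
H [April 25, April 26] → after → no.
J [April 26, April 28] → after → no.
K [April 9, April 18] → overlapped-by → no.
L [April 2, April 4] → before → no.
P [April 11, April 14] → during → counts.
S [April 18, April 23] → after → no.
W [April 10, April 17] → finishes → counts.
Z [April 10, April 23] → overlapped-by → no.
Total: 2.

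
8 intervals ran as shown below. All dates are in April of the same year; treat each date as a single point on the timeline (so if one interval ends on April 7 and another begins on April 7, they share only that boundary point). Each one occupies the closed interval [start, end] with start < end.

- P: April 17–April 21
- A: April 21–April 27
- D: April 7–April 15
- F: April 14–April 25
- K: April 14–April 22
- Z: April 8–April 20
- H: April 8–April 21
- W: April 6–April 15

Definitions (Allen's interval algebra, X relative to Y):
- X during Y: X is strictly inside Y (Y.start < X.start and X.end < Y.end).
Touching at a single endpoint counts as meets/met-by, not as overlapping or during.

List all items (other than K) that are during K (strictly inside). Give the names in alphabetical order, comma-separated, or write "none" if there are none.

P

Target K = [April 14, April 22].
A [April 21, April 27] → overlapped-by → no.
D [April 7, April 15] → overlaps → no.
F [April 14, April 25] → started-by → no.
H [April 8, April 21] → overlaps → no.
P [April 17, April 21] → during → yes.
W [April 6, April 15] → overlaps → no.
Z [April 8, April 20] → overlaps → no.
Result: P.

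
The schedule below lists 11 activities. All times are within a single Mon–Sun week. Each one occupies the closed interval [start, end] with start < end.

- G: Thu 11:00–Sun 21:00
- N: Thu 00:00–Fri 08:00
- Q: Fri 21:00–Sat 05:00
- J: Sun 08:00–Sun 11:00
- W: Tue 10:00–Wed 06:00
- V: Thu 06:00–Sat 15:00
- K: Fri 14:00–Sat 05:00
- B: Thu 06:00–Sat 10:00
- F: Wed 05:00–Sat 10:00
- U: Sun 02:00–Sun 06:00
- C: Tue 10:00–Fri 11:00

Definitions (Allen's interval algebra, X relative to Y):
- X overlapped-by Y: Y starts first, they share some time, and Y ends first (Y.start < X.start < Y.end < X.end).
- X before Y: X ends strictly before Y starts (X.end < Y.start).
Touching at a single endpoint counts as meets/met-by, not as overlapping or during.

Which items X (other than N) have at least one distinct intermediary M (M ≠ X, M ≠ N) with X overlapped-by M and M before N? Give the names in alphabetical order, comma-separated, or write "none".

Target N = [Thu 00:00, Fri 08:00].
Intermediaries M with M before N: W.
Via W — items with X overlapped-by W: F.
Union: F.

F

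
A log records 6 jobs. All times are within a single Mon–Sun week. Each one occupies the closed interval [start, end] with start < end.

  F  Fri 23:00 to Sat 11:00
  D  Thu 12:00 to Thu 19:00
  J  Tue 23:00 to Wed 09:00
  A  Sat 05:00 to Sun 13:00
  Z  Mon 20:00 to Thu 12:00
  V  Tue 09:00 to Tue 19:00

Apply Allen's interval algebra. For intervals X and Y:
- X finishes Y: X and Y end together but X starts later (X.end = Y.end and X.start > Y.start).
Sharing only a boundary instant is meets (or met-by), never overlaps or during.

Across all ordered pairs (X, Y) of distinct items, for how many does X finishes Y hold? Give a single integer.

Checking all 30 ordered pairs for relation 'finishes'; matching pairs in alphabetical order:
No pair satisfies it.
Count: 0.

0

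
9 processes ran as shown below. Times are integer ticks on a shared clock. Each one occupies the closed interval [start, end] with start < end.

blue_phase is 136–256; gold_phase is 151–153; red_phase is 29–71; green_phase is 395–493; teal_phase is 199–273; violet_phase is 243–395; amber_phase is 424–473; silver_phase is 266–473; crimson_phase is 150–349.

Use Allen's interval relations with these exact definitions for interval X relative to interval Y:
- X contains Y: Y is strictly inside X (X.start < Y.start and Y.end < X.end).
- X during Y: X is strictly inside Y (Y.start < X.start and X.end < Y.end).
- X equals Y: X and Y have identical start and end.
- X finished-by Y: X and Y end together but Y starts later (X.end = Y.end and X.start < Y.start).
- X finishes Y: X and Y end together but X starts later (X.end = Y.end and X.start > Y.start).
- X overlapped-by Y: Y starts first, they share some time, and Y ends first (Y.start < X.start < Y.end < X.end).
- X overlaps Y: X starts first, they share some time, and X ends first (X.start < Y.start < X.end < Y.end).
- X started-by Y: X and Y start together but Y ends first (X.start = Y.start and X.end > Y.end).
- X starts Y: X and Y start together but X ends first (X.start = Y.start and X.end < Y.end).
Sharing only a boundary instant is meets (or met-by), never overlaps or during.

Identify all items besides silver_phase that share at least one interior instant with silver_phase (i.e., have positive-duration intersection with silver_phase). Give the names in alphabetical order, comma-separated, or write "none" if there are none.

Target silver_phase = [266, 473].
amber_phase [424, 473] → finishes → yes.
blue_phase [136, 256] → before → no.
crimson_phase [150, 349] → overlaps → yes.
gold_phase [151, 153] → before → no.
green_phase [395, 493] → overlapped-by → yes.
red_phase [29, 71] → before → no.
teal_phase [199, 273] → overlaps → yes.
violet_phase [243, 395] → overlaps → yes.
Result: amber_phase, crimson_phase, green_phase, teal_phase, violet_phase.

amber_phase, crimson_phase, green_phase, teal_phase, violet_phase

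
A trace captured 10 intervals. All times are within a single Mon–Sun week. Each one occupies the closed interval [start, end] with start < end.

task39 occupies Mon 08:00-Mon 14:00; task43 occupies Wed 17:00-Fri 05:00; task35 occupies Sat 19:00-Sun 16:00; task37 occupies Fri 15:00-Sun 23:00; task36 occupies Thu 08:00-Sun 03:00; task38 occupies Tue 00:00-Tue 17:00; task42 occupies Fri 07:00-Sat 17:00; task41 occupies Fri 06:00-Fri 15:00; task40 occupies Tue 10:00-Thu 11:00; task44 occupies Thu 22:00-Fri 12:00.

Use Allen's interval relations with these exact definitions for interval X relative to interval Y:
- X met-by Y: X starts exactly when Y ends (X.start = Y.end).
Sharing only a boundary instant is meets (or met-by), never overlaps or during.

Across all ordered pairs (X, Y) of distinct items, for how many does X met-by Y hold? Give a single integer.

1

Checking all 90 ordered pairs for relation 'met-by'; matching pairs in alphabetical order:
(task37, task41): task37 met-by task41 ✓
Count: 1.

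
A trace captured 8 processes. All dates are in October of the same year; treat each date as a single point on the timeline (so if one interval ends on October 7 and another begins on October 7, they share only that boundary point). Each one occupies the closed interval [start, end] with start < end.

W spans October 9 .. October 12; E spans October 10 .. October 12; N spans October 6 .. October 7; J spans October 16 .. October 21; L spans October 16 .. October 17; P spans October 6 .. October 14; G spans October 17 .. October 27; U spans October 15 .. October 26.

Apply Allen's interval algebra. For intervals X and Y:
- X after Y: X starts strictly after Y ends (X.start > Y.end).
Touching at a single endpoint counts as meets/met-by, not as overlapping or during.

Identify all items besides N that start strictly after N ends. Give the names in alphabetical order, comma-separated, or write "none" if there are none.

Target N = [October 6, October 7].
E [October 10, October 12] → after → yes.
G [October 17, October 27] → after → yes.
J [October 16, October 21] → after → yes.
L [October 16, October 17] → after → yes.
P [October 6, October 14] → started-by → no.
U [October 15, October 26] → after → yes.
W [October 9, October 12] → after → yes.
Result: E, G, J, L, U, W.

E, G, J, L, U, W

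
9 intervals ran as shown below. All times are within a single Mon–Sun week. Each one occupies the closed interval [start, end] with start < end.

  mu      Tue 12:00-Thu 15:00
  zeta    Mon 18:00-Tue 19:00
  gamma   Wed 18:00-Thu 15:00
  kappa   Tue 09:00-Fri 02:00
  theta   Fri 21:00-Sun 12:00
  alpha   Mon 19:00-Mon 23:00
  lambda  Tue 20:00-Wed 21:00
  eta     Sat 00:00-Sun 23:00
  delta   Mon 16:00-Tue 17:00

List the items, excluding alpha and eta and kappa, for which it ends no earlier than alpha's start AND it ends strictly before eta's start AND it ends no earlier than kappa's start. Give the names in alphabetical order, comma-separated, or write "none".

delta, gamma, lambda, mu, zeta

Conditions: its end is no earlier than alpha's start (X.end >= Mon 19:00) AND its end is strictly before eta's start (X.end < Sat 00:00) AND its end is no earlier than kappa's start (X.end >= Tue 09:00).
delta: end Tue 17:00 >= Mon 19:00? ✓; end Tue 17:00 < Sat 00:00? ✓; end Tue 17:00 >= Tue 09:00? ✓ → yes.
gamma: end Thu 15:00 >= Mon 19:00? ✓; end Thu 15:00 < Sat 00:00? ✓; end Thu 15:00 >= Tue 09:00? ✓ → yes.
lambda: end Wed 21:00 >= Mon 19:00? ✓; end Wed 21:00 < Sat 00:00? ✓; end Wed 21:00 >= Tue 09:00? ✓ → yes.
mu: end Thu 15:00 >= Mon 19:00? ✓; end Thu 15:00 < Sat 00:00? ✓; end Thu 15:00 >= Tue 09:00? ✓ → yes.
theta: end Sun 12:00 >= Mon 19:00? ✓; end Sun 12:00 < Sat 00:00? ✗; end Sun 12:00 >= Tue 09:00? ✓ → no.
zeta: end Tue 19:00 >= Mon 19:00? ✓; end Tue 19:00 < Sat 00:00? ✓; end Tue 19:00 >= Tue 09:00? ✓ → yes.
Result: delta, gamma, lambda, mu, zeta.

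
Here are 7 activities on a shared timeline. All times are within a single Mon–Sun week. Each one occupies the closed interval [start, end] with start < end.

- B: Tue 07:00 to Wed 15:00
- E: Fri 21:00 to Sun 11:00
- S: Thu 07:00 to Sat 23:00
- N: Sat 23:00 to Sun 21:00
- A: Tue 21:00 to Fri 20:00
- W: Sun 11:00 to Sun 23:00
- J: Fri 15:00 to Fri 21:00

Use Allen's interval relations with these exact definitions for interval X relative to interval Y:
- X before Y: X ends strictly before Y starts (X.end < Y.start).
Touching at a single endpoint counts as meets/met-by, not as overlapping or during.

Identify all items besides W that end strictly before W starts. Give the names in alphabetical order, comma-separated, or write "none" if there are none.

Target W = [Sun 11:00, Sun 23:00].
A [Tue 21:00, Fri 20:00] → before → yes.
B [Tue 07:00, Wed 15:00] → before → yes.
E [Fri 21:00, Sun 11:00] → meets → no.
J [Fri 15:00, Fri 21:00] → before → yes.
N [Sat 23:00, Sun 21:00] → overlaps → no.
S [Thu 07:00, Sat 23:00] → before → yes.
Result: A, B, J, S.

A, B, J, S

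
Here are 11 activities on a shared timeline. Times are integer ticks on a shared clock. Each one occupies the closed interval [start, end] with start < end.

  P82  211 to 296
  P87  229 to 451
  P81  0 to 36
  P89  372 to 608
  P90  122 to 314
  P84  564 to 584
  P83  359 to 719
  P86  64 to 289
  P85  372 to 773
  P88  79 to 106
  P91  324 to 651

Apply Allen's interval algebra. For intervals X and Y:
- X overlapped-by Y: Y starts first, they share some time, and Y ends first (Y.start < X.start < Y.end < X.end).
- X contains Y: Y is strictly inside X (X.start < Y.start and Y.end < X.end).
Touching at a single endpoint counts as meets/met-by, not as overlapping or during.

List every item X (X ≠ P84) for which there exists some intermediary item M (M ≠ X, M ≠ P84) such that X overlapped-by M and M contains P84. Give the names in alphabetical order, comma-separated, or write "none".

Target P84 = [564, 584].
Intermediaries M with M contains P84: P83, P85, P89, P91.
Via P83 — items with X overlapped-by P83: P85.
Via P85 — items with X overlapped-by P85: none.
Via P89 — items with X overlapped-by P89: none.
Via P91 — items with X overlapped-by P91: P83, P85.
Union: P83, P85.

P83, P85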